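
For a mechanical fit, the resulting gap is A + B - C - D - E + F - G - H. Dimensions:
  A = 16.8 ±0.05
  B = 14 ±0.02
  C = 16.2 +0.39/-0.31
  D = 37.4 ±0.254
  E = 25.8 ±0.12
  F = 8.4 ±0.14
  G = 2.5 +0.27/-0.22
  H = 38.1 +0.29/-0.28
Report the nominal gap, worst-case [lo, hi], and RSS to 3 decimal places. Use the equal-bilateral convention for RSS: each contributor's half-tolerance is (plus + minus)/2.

nominal=-80.800 wc=[-82.334,-79.406] rss=0.604

Stack each dimension's contribution:
  +A: nom +16.800 → Σnom=16.800; wc +0.050/-0.050 → slack +0.050/-0.050; half-tol=0.050, Σhalf²=0.002500
  +B: nom +14.000 → Σnom=30.800; wc +0.020/-0.020 → slack +0.070/-0.070; half-tol=0.020, Σhalf²=0.002900
  -C: nom -16.200 → Σnom=14.600; wc +0.310/-0.390 → slack +0.380/-0.460; half-tol=0.350, Σhalf²=0.125400
  -D: nom -37.400 → Σnom=-22.800; wc +0.254/-0.254 → slack +0.634/-0.714; half-tol=0.254, Σhalf²=0.189916
  -E: nom -25.800 → Σnom=-48.600; wc +0.120/-0.120 → slack +0.754/-0.834; half-tol=0.120, Σhalf²=0.204316
  +F: nom +8.400 → Σnom=-40.200; wc +0.140/-0.140 → slack +0.894/-0.974; half-tol=0.140, Σhalf²=0.223916
  -G: nom -2.500 → Σnom=-42.700; wc +0.220/-0.270 → slack +1.114/-1.244; half-tol=0.245, Σhalf²=0.283941
  -H: nom -38.100 → Σnom=-80.800; wc +0.280/-0.290 → slack +1.394/-1.534; half-tol=0.285, Σhalf²=0.365166
Nominal = -80.800. Worst-case = [-80.800 - 1.534, -80.800 + 1.394] = [-82.334, -79.406]. RSS = √0.365166 = 0.604.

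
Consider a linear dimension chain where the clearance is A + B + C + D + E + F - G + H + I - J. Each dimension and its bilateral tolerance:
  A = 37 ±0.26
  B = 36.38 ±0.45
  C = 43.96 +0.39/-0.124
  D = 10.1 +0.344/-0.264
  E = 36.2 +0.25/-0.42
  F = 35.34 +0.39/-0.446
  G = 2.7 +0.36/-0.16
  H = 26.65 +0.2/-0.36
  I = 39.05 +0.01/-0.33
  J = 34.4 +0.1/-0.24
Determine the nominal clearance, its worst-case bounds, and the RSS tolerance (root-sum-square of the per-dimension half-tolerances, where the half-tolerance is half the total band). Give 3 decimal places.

nominal=227.580 wc=[224.466,230.274] rss=0.959

Stack each dimension's contribution:
  +A: nom +37.000 → Σnom=37.000; wc +0.260/-0.260 → slack +0.260/-0.260; half-tol=0.260, Σhalf²=0.067600
  +B: nom +36.380 → Σnom=73.380; wc +0.450/-0.450 → slack +0.710/-0.710; half-tol=0.450, Σhalf²=0.270100
  +C: nom +43.960 → Σnom=117.340; wc +0.390/-0.124 → slack +1.100/-0.834; half-tol=0.257, Σhalf²=0.336149
  +D: nom +10.100 → Σnom=127.440; wc +0.344/-0.264 → slack +1.444/-1.098; half-tol=0.304, Σhalf²=0.428565
  +E: nom +36.200 → Σnom=163.640; wc +0.250/-0.420 → slack +1.694/-1.518; half-tol=0.335, Σhalf²=0.540790
  +F: nom +35.340 → Σnom=198.980; wc +0.390/-0.446 → slack +2.084/-1.964; half-tol=0.418, Σhalf²=0.715514
  -G: nom -2.700 → Σnom=196.280; wc +0.160/-0.360 → slack +2.244/-2.324; half-tol=0.260, Σhalf²=0.783114
  +H: nom +26.650 → Σnom=222.930; wc +0.200/-0.360 → slack +2.444/-2.684; half-tol=0.280, Σhalf²=0.861514
  +I: nom +39.050 → Σnom=261.980; wc +0.010/-0.330 → slack +2.454/-3.014; half-tol=0.170, Σhalf²=0.890414
  -J: nom -34.400 → Σnom=227.580; wc +0.240/-0.100 → slack +2.694/-3.114; half-tol=0.170, Σhalf²=0.919314
Nominal = 227.580. Worst-case = [227.580 - 3.114, 227.580 + 2.694] = [224.466, 230.274]. RSS = √0.919314 = 0.959.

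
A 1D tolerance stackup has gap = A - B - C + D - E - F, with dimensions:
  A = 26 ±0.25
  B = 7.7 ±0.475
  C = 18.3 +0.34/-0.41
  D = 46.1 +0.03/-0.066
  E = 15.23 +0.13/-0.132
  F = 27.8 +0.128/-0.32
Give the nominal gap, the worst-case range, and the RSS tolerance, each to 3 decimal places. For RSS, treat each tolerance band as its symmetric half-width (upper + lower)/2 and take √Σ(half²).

nominal=3.070 wc=[1.681,4.687] rss=0.706

Stack each dimension's contribution:
  +A: nom +26.000 → Σnom=26.000; wc +0.250/-0.250 → slack +0.250/-0.250; half-tol=0.250, Σhalf²=0.062500
  -B: nom -7.700 → Σnom=18.300; wc +0.475/-0.475 → slack +0.725/-0.725; half-tol=0.475, Σhalf²=0.288125
  -C: nom -18.300 → Σnom=0.000; wc +0.410/-0.340 → slack +1.135/-1.065; half-tol=0.375, Σhalf²=0.428750
  +D: nom +46.100 → Σnom=46.100; wc +0.030/-0.066 → slack +1.165/-1.131; half-tol=0.048, Σhalf²=0.431054
  -E: nom -15.230 → Σnom=30.870; wc +0.132/-0.130 → slack +1.297/-1.261; half-tol=0.131, Σhalf²=0.448215
  -F: nom -27.800 → Σnom=3.070; wc +0.320/-0.128 → slack +1.617/-1.389; half-tol=0.224, Σhalf²=0.498391
Nominal = 3.070. Worst-case = [3.070 - 1.389, 3.070 + 1.617] = [1.681, 4.687]. RSS = √0.498391 = 0.706.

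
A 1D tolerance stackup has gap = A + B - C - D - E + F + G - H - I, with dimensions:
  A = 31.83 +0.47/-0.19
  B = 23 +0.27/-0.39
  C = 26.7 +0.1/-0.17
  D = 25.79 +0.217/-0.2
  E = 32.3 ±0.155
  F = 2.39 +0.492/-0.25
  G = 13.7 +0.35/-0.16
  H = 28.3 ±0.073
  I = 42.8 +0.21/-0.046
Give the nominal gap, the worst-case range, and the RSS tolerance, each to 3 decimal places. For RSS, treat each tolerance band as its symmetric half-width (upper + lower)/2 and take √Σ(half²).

Stack each dimension's contribution:
  +A: nom +31.830 → Σnom=31.830; wc +0.470/-0.190 → slack +0.470/-0.190; half-tol=0.330, Σhalf²=0.108900
  +B: nom +23.000 → Σnom=54.830; wc +0.270/-0.390 → slack +0.740/-0.580; half-tol=0.330, Σhalf²=0.217800
  -C: nom -26.700 → Σnom=28.130; wc +0.170/-0.100 → slack +0.910/-0.680; half-tol=0.135, Σhalf²=0.236025
  -D: nom -25.790 → Σnom=2.340; wc +0.200/-0.217 → slack +1.110/-0.897; half-tol=0.209, Σhalf²=0.279497
  -E: nom -32.300 → Σnom=-29.960; wc +0.155/-0.155 → slack +1.265/-1.052; half-tol=0.155, Σhalf²=0.303522
  +F: nom +2.390 → Σnom=-27.570; wc +0.492/-0.250 → slack +1.757/-1.302; half-tol=0.371, Σhalf²=0.441163
  +G: nom +13.700 → Σnom=-13.870; wc +0.350/-0.160 → slack +2.107/-1.462; half-tol=0.255, Σhalf²=0.506188
  -H: nom -28.300 → Σnom=-42.170; wc +0.073/-0.073 → slack +2.180/-1.535; half-tol=0.073, Σhalf²=0.511517
  -I: nom -42.800 → Σnom=-84.970; wc +0.046/-0.210 → slack +2.226/-1.745; half-tol=0.128, Σhalf²=0.527901
Nominal = -84.970. Worst-case = [-84.970 - 1.745, -84.970 + 2.226] = [-86.715, -82.744]. RSS = √0.527901 = 0.727.

nominal=-84.970 wc=[-86.715,-82.744] rss=0.727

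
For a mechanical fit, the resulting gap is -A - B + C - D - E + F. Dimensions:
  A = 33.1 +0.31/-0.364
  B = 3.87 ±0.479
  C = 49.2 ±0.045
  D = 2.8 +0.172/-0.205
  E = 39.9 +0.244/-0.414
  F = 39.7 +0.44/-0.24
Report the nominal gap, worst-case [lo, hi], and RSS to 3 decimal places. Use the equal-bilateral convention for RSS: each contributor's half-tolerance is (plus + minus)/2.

nominal=9.230 wc=[7.740,11.177] rss=0.777

Stack each dimension's contribution:
  -A: nom -33.100 → Σnom=-33.100; wc +0.364/-0.310 → slack +0.364/-0.310; half-tol=0.337, Σhalf²=0.113569
  -B: nom -3.870 → Σnom=-36.970; wc +0.479/-0.479 → slack +0.843/-0.789; half-tol=0.479, Σhalf²=0.343010
  +C: nom +49.200 → Σnom=12.230; wc +0.045/-0.045 → slack +0.888/-0.834; half-tol=0.045, Σhalf²=0.345035
  -D: nom -2.800 → Σnom=9.430; wc +0.205/-0.172 → slack +1.093/-1.006; half-tol=0.189, Σhalf²=0.380567
  -E: nom -39.900 → Σnom=-30.470; wc +0.414/-0.244 → slack +1.507/-1.250; half-tol=0.329, Σhalf²=0.488808
  +F: nom +39.700 → Σnom=9.230; wc +0.440/-0.240 → slack +1.947/-1.490; half-tol=0.340, Σhalf²=0.604408
Nominal = 9.230. Worst-case = [9.230 - 1.490, 9.230 + 1.947] = [7.740, 11.177]. RSS = √0.604408 = 0.777.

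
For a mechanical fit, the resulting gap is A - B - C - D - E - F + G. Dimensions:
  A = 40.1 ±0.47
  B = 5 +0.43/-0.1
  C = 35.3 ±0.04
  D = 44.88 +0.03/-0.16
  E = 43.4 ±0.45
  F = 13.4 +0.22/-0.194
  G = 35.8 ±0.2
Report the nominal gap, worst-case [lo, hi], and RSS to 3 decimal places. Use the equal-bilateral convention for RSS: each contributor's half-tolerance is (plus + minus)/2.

Stack each dimension's contribution:
  +A: nom +40.100 → Σnom=40.100; wc +0.470/-0.470 → slack +0.470/-0.470; half-tol=0.470, Σhalf²=0.220900
  -B: nom -5.000 → Σnom=35.100; wc +0.100/-0.430 → slack +0.570/-0.900; half-tol=0.265, Σhalf²=0.291125
  -C: nom -35.300 → Σnom=-0.200; wc +0.040/-0.040 → slack +0.610/-0.940; half-tol=0.040, Σhalf²=0.292725
  -D: nom -44.880 → Σnom=-45.080; wc +0.160/-0.030 → slack +0.770/-0.970; half-tol=0.095, Σhalf²=0.301750
  -E: nom -43.400 → Σnom=-88.480; wc +0.450/-0.450 → slack +1.220/-1.420; half-tol=0.450, Σhalf²=0.504250
  -F: nom -13.400 → Σnom=-101.880; wc +0.194/-0.220 → slack +1.414/-1.640; half-tol=0.207, Σhalf²=0.547099
  +G: nom +35.800 → Σnom=-66.080; wc +0.200/-0.200 → slack +1.614/-1.840; half-tol=0.200, Σhalf²=0.587099
Nominal = -66.080. Worst-case = [-66.080 - 1.840, -66.080 + 1.614] = [-67.920, -64.466]. RSS = √0.587099 = 0.766.

nominal=-66.080 wc=[-67.920,-64.466] rss=0.766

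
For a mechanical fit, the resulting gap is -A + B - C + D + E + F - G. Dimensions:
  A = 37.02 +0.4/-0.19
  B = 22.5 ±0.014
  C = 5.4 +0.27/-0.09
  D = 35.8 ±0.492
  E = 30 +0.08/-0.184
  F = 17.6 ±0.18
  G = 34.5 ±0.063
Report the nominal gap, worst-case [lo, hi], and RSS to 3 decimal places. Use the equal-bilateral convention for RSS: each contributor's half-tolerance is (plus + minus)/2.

Stack each dimension's contribution:
  -A: nom -37.020 → Σnom=-37.020; wc +0.190/-0.400 → slack +0.190/-0.400; half-tol=0.295, Σhalf²=0.087025
  +B: nom +22.500 → Σnom=-14.520; wc +0.014/-0.014 → slack +0.204/-0.414; half-tol=0.014, Σhalf²=0.087221
  -C: nom -5.400 → Σnom=-19.920; wc +0.090/-0.270 → slack +0.294/-0.684; half-tol=0.180, Σhalf²=0.119621
  +D: nom +35.800 → Σnom=15.880; wc +0.492/-0.492 → slack +0.786/-1.176; half-tol=0.492, Σhalf²=0.361685
  +E: nom +30.000 → Σnom=45.880; wc +0.080/-0.184 → slack +0.866/-1.360; half-tol=0.132, Σhalf²=0.379109
  +F: nom +17.600 → Σnom=63.480; wc +0.180/-0.180 → slack +1.046/-1.540; half-tol=0.180, Σhalf²=0.411509
  -G: nom -34.500 → Σnom=28.980; wc +0.063/-0.063 → slack +1.109/-1.603; half-tol=0.063, Σhalf²=0.415478
Nominal = 28.980. Worst-case = [28.980 - 1.603, 28.980 + 1.109] = [27.377, 30.089]. RSS = √0.415478 = 0.645.

nominal=28.980 wc=[27.377,30.089] rss=0.645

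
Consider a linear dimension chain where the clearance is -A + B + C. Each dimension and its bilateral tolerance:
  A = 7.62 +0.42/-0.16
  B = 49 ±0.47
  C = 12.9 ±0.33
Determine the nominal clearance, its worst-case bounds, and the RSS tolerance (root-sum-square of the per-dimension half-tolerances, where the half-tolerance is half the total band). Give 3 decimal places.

Stack each dimension's contribution:
  -A: nom -7.620 → Σnom=-7.620; wc +0.160/-0.420 → slack +0.160/-0.420; half-tol=0.290, Σhalf²=0.084100
  +B: nom +49.000 → Σnom=41.380; wc +0.470/-0.470 → slack +0.630/-0.890; half-tol=0.470, Σhalf²=0.305000
  +C: nom +12.900 → Σnom=54.280; wc +0.330/-0.330 → slack +0.960/-1.220; half-tol=0.330, Σhalf²=0.413900
Nominal = 54.280. Worst-case = [54.280 - 1.220, 54.280 + 0.960] = [53.060, 55.240]. RSS = √0.413900 = 0.643.

nominal=54.280 wc=[53.060,55.240] rss=0.643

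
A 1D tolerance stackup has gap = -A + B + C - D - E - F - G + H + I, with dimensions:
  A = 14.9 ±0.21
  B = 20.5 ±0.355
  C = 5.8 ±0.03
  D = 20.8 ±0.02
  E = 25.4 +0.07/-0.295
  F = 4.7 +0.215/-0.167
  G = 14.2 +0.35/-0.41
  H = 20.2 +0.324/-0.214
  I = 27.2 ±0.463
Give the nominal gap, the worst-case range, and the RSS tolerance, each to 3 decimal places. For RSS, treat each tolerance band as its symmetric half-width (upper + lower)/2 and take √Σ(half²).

nominal=-6.300 wc=[-8.227,-4.026] rss=0.820

Stack each dimension's contribution:
  -A: nom -14.900 → Σnom=-14.900; wc +0.210/-0.210 → slack +0.210/-0.210; half-tol=0.210, Σhalf²=0.044100
  +B: nom +20.500 → Σnom=5.600; wc +0.355/-0.355 → slack +0.565/-0.565; half-tol=0.355, Σhalf²=0.170125
  +C: nom +5.800 → Σnom=11.400; wc +0.030/-0.030 → slack +0.595/-0.595; half-tol=0.030, Σhalf²=0.171025
  -D: nom -20.800 → Σnom=-9.400; wc +0.020/-0.020 → slack +0.615/-0.615; half-tol=0.020, Σhalf²=0.171425
  -E: nom -25.400 → Σnom=-34.800; wc +0.295/-0.070 → slack +0.910/-0.685; half-tol=0.182, Σhalf²=0.204731
  -F: nom -4.700 → Σnom=-39.500; wc +0.167/-0.215 → slack +1.077/-0.900; half-tol=0.191, Σhalf²=0.241212
  -G: nom -14.200 → Σnom=-53.700; wc +0.410/-0.350 → slack +1.487/-1.250; half-tol=0.380, Σhalf²=0.385612
  +H: nom +20.200 → Σnom=-33.500; wc +0.324/-0.214 → slack +1.811/-1.464; half-tol=0.269, Σhalf²=0.457973
  +I: nom +27.200 → Σnom=-6.300; wc +0.463/-0.463 → slack +2.274/-1.927; half-tol=0.463, Σhalf²=0.672342
Nominal = -6.300. Worst-case = [-6.300 - 1.927, -6.300 + 2.274] = [-8.227, -4.026]. RSS = √0.672342 = 0.820.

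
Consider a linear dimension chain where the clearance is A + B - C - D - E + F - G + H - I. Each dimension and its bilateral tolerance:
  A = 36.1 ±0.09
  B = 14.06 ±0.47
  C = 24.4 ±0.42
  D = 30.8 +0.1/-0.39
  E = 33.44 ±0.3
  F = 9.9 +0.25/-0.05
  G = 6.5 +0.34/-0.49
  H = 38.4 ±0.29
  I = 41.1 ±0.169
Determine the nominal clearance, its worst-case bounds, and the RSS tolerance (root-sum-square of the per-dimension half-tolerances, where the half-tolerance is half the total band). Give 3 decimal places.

Stack each dimension's contribution:
  +A: nom +36.100 → Σnom=36.100; wc +0.090/-0.090 → slack +0.090/-0.090; half-tol=0.090, Σhalf²=0.008100
  +B: nom +14.060 → Σnom=50.160; wc +0.470/-0.470 → slack +0.560/-0.560; half-tol=0.470, Σhalf²=0.229000
  -C: nom -24.400 → Σnom=25.760; wc +0.420/-0.420 → slack +0.980/-0.980; half-tol=0.420, Σhalf²=0.405400
  -D: nom -30.800 → Σnom=-5.040; wc +0.390/-0.100 → slack +1.370/-1.080; half-tol=0.245, Σhalf²=0.465425
  -E: nom -33.440 → Σnom=-38.480; wc +0.300/-0.300 → slack +1.670/-1.380; half-tol=0.300, Σhalf²=0.555425
  +F: nom +9.900 → Σnom=-28.580; wc +0.250/-0.050 → slack +1.920/-1.430; half-tol=0.150, Σhalf²=0.577925
  -G: nom -6.500 → Σnom=-35.080; wc +0.490/-0.340 → slack +2.410/-1.770; half-tol=0.415, Σhalf²=0.750150
  +H: nom +38.400 → Σnom=3.320; wc +0.290/-0.290 → slack +2.700/-2.060; half-tol=0.290, Σhalf²=0.834250
  -I: nom -41.100 → Σnom=-37.780; wc +0.169/-0.169 → slack +2.869/-2.229; half-tol=0.169, Σhalf²=0.862811
Nominal = -37.780. Worst-case = [-37.780 - 2.229, -37.780 + 2.869] = [-40.009, -34.911]. RSS = √0.862811 = 0.929.

nominal=-37.780 wc=[-40.009,-34.911] rss=0.929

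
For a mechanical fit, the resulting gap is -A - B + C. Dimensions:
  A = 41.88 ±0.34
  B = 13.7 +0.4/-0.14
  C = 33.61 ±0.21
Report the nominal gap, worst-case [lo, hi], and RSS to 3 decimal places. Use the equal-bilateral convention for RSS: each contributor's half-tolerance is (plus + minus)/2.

Stack each dimension's contribution:
  -A: nom -41.880 → Σnom=-41.880; wc +0.340/-0.340 → slack +0.340/-0.340; half-tol=0.340, Σhalf²=0.115600
  -B: nom -13.700 → Σnom=-55.580; wc +0.140/-0.400 → slack +0.480/-0.740; half-tol=0.270, Σhalf²=0.188500
  +C: nom +33.610 → Σnom=-21.970; wc +0.210/-0.210 → slack +0.690/-0.950; half-tol=0.210, Σhalf²=0.232600
Nominal = -21.970. Worst-case = [-21.970 - 0.950, -21.970 + 0.690] = [-22.920, -21.280]. RSS = √0.232600 = 0.482.

nominal=-21.970 wc=[-22.920,-21.280] rss=0.482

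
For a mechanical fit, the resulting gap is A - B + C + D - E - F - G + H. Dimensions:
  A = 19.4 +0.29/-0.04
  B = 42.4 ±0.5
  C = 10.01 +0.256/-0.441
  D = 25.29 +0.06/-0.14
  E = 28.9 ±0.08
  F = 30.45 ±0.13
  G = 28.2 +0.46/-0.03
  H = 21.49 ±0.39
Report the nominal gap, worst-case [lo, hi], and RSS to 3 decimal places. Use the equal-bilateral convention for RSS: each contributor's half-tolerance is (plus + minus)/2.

Stack each dimension's contribution:
  +A: nom +19.400 → Σnom=19.400; wc +0.290/-0.040 → slack +0.290/-0.040; half-tol=0.165, Σhalf²=0.027225
  -B: nom -42.400 → Σnom=-23.000; wc +0.500/-0.500 → slack +0.790/-0.540; half-tol=0.500, Σhalf²=0.277225
  +C: nom +10.010 → Σnom=-12.990; wc +0.256/-0.441 → slack +1.046/-0.981; half-tol=0.349, Σhalf²=0.398677
  +D: nom +25.290 → Σnom=12.300; wc +0.060/-0.140 → slack +1.106/-1.121; half-tol=0.100, Σhalf²=0.408677
  -E: nom -28.900 → Σnom=-16.600; wc +0.080/-0.080 → slack +1.186/-1.201; half-tol=0.080, Σhalf²=0.415077
  -F: nom -30.450 → Σnom=-47.050; wc +0.130/-0.130 → slack +1.316/-1.331; half-tol=0.130, Σhalf²=0.431977
  -G: nom -28.200 → Σnom=-75.250; wc +0.030/-0.460 → slack +1.346/-1.791; half-tol=0.245, Σhalf²=0.492002
  +H: nom +21.490 → Σnom=-53.760; wc +0.390/-0.390 → slack +1.736/-2.181; half-tol=0.390, Σhalf²=0.644102
Nominal = -53.760. Worst-case = [-53.760 - 2.181, -53.760 + 1.736] = [-55.941, -52.024]. RSS = √0.644102 = 0.803.

nominal=-53.760 wc=[-55.941,-52.024] rss=0.803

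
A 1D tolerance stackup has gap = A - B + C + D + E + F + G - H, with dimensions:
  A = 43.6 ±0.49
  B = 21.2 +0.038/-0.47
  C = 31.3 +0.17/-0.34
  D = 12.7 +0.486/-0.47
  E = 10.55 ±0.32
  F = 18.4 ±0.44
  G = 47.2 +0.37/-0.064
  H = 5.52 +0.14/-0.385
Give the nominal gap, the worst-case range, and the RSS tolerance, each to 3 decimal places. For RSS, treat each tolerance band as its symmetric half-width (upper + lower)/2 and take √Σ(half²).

Stack each dimension's contribution:
  +A: nom +43.600 → Σnom=43.600; wc +0.490/-0.490 → slack +0.490/-0.490; half-tol=0.490, Σhalf²=0.240100
  -B: nom -21.200 → Σnom=22.400; wc +0.470/-0.038 → slack +0.960/-0.528; half-tol=0.254, Σhalf²=0.304616
  +C: nom +31.300 → Σnom=53.700; wc +0.170/-0.340 → slack +1.130/-0.868; half-tol=0.255, Σhalf²=0.369641
  +D: nom +12.700 → Σnom=66.400; wc +0.486/-0.470 → slack +1.616/-1.338; half-tol=0.478, Σhalf²=0.598125
  +E: nom +10.550 → Σnom=76.950; wc +0.320/-0.320 → slack +1.936/-1.658; half-tol=0.320, Σhalf²=0.700525
  +F: nom +18.400 → Σnom=95.350; wc +0.440/-0.440 → slack +2.376/-2.098; half-tol=0.440, Σhalf²=0.894125
  +G: nom +47.200 → Σnom=142.550; wc +0.370/-0.064 → slack +2.746/-2.162; half-tol=0.217, Σhalf²=0.941214
  -H: nom -5.520 → Σnom=137.030; wc +0.385/-0.140 → slack +3.131/-2.302; half-tol=0.263, Σhalf²=1.010120
Nominal = 137.030. Worst-case = [137.030 - 2.302, 137.030 + 3.131] = [134.728, 140.161]. RSS = √1.010120 = 1.005.

nominal=137.030 wc=[134.728,140.161] rss=1.005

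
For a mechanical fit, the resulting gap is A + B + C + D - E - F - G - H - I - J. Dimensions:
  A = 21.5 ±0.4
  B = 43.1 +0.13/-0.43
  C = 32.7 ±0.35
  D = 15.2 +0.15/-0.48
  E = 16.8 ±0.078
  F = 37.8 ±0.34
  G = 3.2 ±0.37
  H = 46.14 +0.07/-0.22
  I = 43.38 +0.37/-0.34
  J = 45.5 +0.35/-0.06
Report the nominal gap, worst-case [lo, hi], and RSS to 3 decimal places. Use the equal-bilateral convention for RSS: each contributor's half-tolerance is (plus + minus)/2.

nominal=-80.320 wc=[-83.558,-77.882] rss=0.953

Stack each dimension's contribution:
  +A: nom +21.500 → Σnom=21.500; wc +0.400/-0.400 → slack +0.400/-0.400; half-tol=0.400, Σhalf²=0.160000
  +B: nom +43.100 → Σnom=64.600; wc +0.130/-0.430 → slack +0.530/-0.830; half-tol=0.280, Σhalf²=0.238400
  +C: nom +32.700 → Σnom=97.300; wc +0.350/-0.350 → slack +0.880/-1.180; half-tol=0.350, Σhalf²=0.360900
  +D: nom +15.200 → Σnom=112.500; wc +0.150/-0.480 → slack +1.030/-1.660; half-tol=0.315, Σhalf²=0.460125
  -E: nom -16.800 → Σnom=95.700; wc +0.078/-0.078 → slack +1.108/-1.738; half-tol=0.078, Σhalf²=0.466209
  -F: nom -37.800 → Σnom=57.900; wc +0.340/-0.340 → slack +1.448/-2.078; half-tol=0.340, Σhalf²=0.581809
  -G: nom -3.200 → Σnom=54.700; wc +0.370/-0.370 → slack +1.818/-2.448; half-tol=0.370, Σhalf²=0.718709
  -H: nom -46.140 → Σnom=8.560; wc +0.220/-0.070 → slack +2.038/-2.518; half-tol=0.145, Σhalf²=0.739734
  -I: nom -43.380 → Σnom=-34.820; wc +0.340/-0.370 → slack +2.378/-2.888; half-tol=0.355, Σhalf²=0.865759
  -J: nom -45.500 → Σnom=-80.320; wc +0.060/-0.350 → slack +2.438/-3.238; half-tol=0.205, Σhalf²=0.907784
Nominal = -80.320. Worst-case = [-80.320 - 3.238, -80.320 + 2.438] = [-83.558, -77.882]. RSS = √0.907784 = 0.953.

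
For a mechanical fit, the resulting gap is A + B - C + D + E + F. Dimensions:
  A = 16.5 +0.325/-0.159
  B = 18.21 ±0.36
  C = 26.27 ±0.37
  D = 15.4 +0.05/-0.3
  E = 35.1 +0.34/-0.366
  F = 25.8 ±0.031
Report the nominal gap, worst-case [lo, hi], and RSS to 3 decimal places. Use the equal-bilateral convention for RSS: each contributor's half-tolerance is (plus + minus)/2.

nominal=84.740 wc=[83.154,86.216] rss=0.694

Stack each dimension's contribution:
  +A: nom +16.500 → Σnom=16.500; wc +0.325/-0.159 → slack +0.325/-0.159; half-tol=0.242, Σhalf²=0.058564
  +B: nom +18.210 → Σnom=34.710; wc +0.360/-0.360 → slack +0.685/-0.519; half-tol=0.360, Σhalf²=0.188164
  -C: nom -26.270 → Σnom=8.440; wc +0.370/-0.370 → slack +1.055/-0.889; half-tol=0.370, Σhalf²=0.325064
  +D: nom +15.400 → Σnom=23.840; wc +0.050/-0.300 → slack +1.105/-1.189; half-tol=0.175, Σhalf²=0.355689
  +E: nom +35.100 → Σnom=58.940; wc +0.340/-0.366 → slack +1.445/-1.555; half-tol=0.353, Σhalf²=0.480298
  +F: nom +25.800 → Σnom=84.740; wc +0.031/-0.031 → slack +1.476/-1.586; half-tol=0.031, Σhalf²=0.481259
Nominal = 84.740. Worst-case = [84.740 - 1.586, 84.740 + 1.476] = [83.154, 86.216]. RSS = √0.481259 = 0.694.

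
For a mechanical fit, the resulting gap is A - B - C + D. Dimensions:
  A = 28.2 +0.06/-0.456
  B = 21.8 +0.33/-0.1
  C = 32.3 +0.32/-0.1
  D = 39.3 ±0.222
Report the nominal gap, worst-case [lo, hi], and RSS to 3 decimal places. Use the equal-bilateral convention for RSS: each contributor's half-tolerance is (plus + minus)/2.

nominal=13.400 wc=[12.072,13.882] rss=0.454

Stack each dimension's contribution:
  +A: nom +28.200 → Σnom=28.200; wc +0.060/-0.456 → slack +0.060/-0.456; half-tol=0.258, Σhalf²=0.066564
  -B: nom -21.800 → Σnom=6.400; wc +0.100/-0.330 → slack +0.160/-0.786; half-tol=0.215, Σhalf²=0.112789
  -C: nom -32.300 → Σnom=-25.900; wc +0.100/-0.320 → slack +0.260/-1.106; half-tol=0.210, Σhalf²=0.156889
  +D: nom +39.300 → Σnom=13.400; wc +0.222/-0.222 → slack +0.482/-1.328; half-tol=0.222, Σhalf²=0.206173
Nominal = 13.400. Worst-case = [13.400 - 1.328, 13.400 + 0.482] = [12.072, 13.882]. RSS = √0.206173 = 0.454.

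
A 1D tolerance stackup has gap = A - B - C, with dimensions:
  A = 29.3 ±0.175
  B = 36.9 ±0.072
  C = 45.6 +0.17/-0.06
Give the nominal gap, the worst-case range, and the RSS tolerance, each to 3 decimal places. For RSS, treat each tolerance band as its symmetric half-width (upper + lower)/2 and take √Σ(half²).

nominal=-53.200 wc=[-53.617,-52.893] rss=0.221

Stack each dimension's contribution:
  +A: nom +29.300 → Σnom=29.300; wc +0.175/-0.175 → slack +0.175/-0.175; half-tol=0.175, Σhalf²=0.030625
  -B: nom -36.900 → Σnom=-7.600; wc +0.072/-0.072 → slack +0.247/-0.247; half-tol=0.072, Σhalf²=0.035809
  -C: nom -45.600 → Σnom=-53.200; wc +0.060/-0.170 → slack +0.307/-0.417; half-tol=0.115, Σhalf²=0.049034
Nominal = -53.200. Worst-case = [-53.200 - 0.417, -53.200 + 0.307] = [-53.617, -52.893]. RSS = √0.049034 = 0.221.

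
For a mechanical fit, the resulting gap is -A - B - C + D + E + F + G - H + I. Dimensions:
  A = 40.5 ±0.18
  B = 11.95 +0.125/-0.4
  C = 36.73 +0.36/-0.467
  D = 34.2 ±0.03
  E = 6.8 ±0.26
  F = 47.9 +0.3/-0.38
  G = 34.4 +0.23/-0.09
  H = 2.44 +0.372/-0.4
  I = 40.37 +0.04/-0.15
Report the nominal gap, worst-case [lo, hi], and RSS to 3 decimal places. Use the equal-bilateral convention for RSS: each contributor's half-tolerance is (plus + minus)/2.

Stack each dimension's contribution:
  -A: nom -40.500 → Σnom=-40.500; wc +0.180/-0.180 → slack +0.180/-0.180; half-tol=0.180, Σhalf²=0.032400
  -B: nom -11.950 → Σnom=-52.450; wc +0.400/-0.125 → slack +0.580/-0.305; half-tol=0.263, Σhalf²=0.101306
  -C: nom -36.730 → Σnom=-89.180; wc +0.467/-0.360 → slack +1.047/-0.665; half-tol=0.413, Σhalf²=0.272288
  +D: nom +34.200 → Σnom=-54.980; wc +0.030/-0.030 → slack +1.077/-0.695; half-tol=0.030, Σhalf²=0.273189
  +E: nom +6.800 → Σnom=-48.180; wc +0.260/-0.260 → slack +1.337/-0.955; half-tol=0.260, Σhalf²=0.340788
  +F: nom +47.900 → Σnom=-0.280; wc +0.300/-0.380 → slack +1.637/-1.335; half-tol=0.340, Σhalf²=0.456388
  +G: nom +34.400 → Σnom=34.120; wc +0.230/-0.090 → slack +1.867/-1.425; half-tol=0.160, Σhalf²=0.481988
  -H: nom -2.440 → Σnom=31.680; wc +0.400/-0.372 → slack +2.267/-1.797; half-tol=0.386, Σhalf²=0.630985
  +I: nom +40.370 → Σnom=72.050; wc +0.040/-0.150 → slack +2.307/-1.947; half-tol=0.095, Σhalf²=0.640010
Nominal = 72.050. Worst-case = [72.050 - 1.947, 72.050 + 2.307] = [70.103, 74.357]. RSS = √0.640010 = 0.800.

nominal=72.050 wc=[70.103,74.357] rss=0.800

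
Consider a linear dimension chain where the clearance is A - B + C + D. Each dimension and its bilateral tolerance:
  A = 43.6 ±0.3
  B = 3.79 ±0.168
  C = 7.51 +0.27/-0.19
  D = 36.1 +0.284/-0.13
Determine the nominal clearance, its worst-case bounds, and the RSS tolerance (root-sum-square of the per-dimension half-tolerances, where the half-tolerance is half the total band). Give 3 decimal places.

Stack each dimension's contribution:
  +A: nom +43.600 → Σnom=43.600; wc +0.300/-0.300 → slack +0.300/-0.300; half-tol=0.300, Σhalf²=0.090000
  -B: nom -3.790 → Σnom=39.810; wc +0.168/-0.168 → slack +0.468/-0.468; half-tol=0.168, Σhalf²=0.118224
  +C: nom +7.510 → Σnom=47.320; wc +0.270/-0.190 → slack +0.738/-0.658; half-tol=0.230, Σhalf²=0.171124
  +D: nom +36.100 → Σnom=83.420; wc +0.284/-0.130 → slack +1.022/-0.788; half-tol=0.207, Σhalf²=0.213973
Nominal = 83.420. Worst-case = [83.420 - 0.788, 83.420 + 1.022] = [82.632, 84.442]. RSS = √0.213973 = 0.463.

nominal=83.420 wc=[82.632,84.442] rss=0.463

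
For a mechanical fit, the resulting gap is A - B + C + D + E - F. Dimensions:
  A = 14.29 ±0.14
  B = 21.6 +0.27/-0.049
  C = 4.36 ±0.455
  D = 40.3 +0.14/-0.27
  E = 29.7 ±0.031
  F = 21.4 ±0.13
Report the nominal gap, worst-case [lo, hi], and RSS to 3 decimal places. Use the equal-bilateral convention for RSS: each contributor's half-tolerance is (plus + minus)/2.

nominal=45.650 wc=[44.354,46.595] rss=0.559

Stack each dimension's contribution:
  +A: nom +14.290 → Σnom=14.290; wc +0.140/-0.140 → slack +0.140/-0.140; half-tol=0.140, Σhalf²=0.019600
  -B: nom -21.600 → Σnom=-7.310; wc +0.049/-0.270 → slack +0.189/-0.410; half-tol=0.160, Σhalf²=0.045040
  +C: nom +4.360 → Σnom=-2.950; wc +0.455/-0.455 → slack +0.644/-0.865; half-tol=0.455, Σhalf²=0.252065
  +D: nom +40.300 → Σnom=37.350; wc +0.140/-0.270 → slack +0.784/-1.135; half-tol=0.205, Σhalf²=0.294090
  +E: nom +29.700 → Σnom=67.050; wc +0.031/-0.031 → slack +0.815/-1.166; half-tol=0.031, Σhalf²=0.295051
  -F: nom -21.400 → Σnom=45.650; wc +0.130/-0.130 → slack +0.945/-1.296; half-tol=0.130, Σhalf²=0.311951
Nominal = 45.650. Worst-case = [45.650 - 1.296, 45.650 + 0.945] = [44.354, 46.595]. RSS = √0.311951 = 0.559.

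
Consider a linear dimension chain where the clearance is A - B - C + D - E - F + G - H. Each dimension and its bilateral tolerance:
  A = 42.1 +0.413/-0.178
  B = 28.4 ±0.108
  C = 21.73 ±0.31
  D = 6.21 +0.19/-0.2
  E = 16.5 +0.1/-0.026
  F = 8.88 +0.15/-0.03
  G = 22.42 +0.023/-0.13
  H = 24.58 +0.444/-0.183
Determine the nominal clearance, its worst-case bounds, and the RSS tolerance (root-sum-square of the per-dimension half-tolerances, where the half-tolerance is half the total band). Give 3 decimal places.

Stack each dimension's contribution:
  +A: nom +42.100 → Σnom=42.100; wc +0.413/-0.178 → slack +0.413/-0.178; half-tol=0.295, Σhalf²=0.087320
  -B: nom -28.400 → Σnom=13.700; wc +0.108/-0.108 → slack +0.521/-0.286; half-tol=0.108, Σhalf²=0.098984
  -C: nom -21.730 → Σnom=-8.030; wc +0.310/-0.310 → slack +0.831/-0.596; half-tol=0.310, Σhalf²=0.195084
  +D: nom +6.210 → Σnom=-1.820; wc +0.190/-0.200 → slack +1.021/-0.796; half-tol=0.195, Σhalf²=0.233109
  -E: nom -16.500 → Σnom=-18.320; wc +0.026/-0.100 → slack +1.047/-0.896; half-tol=0.063, Σhalf²=0.237078
  -F: nom -8.880 → Σnom=-27.200; wc +0.030/-0.150 → slack +1.077/-1.046; half-tol=0.090, Σhalf²=0.245178
  +G: nom +22.420 → Σnom=-4.780; wc +0.023/-0.130 → slack +1.100/-1.176; half-tol=0.076, Σhalf²=0.251030
  -H: nom -24.580 → Σnom=-29.360; wc +0.183/-0.444 → slack +1.283/-1.620; half-tol=0.314, Σhalf²=0.349313
Nominal = -29.360. Worst-case = [-29.360 - 1.620, -29.360 + 1.283] = [-30.980, -28.077]. RSS = √0.349313 = 0.591.

nominal=-29.360 wc=[-30.980,-28.077] rss=0.591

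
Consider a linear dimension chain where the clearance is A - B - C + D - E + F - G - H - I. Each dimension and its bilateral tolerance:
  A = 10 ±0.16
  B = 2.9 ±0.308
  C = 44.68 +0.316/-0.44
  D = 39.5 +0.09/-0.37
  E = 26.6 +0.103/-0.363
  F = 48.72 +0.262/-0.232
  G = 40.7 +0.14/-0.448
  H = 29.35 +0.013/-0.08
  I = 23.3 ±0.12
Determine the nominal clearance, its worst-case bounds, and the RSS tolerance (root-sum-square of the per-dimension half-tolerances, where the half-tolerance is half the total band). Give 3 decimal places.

nominal=-69.310 wc=[-71.072,-67.039] rss=0.731

Stack each dimension's contribution:
  +A: nom +10.000 → Σnom=10.000; wc +0.160/-0.160 → slack +0.160/-0.160; half-tol=0.160, Σhalf²=0.025600
  -B: nom -2.900 → Σnom=7.100; wc +0.308/-0.308 → slack +0.468/-0.468; half-tol=0.308, Σhalf²=0.120464
  -C: nom -44.680 → Σnom=-37.580; wc +0.440/-0.316 → slack +0.908/-0.784; half-tol=0.378, Σhalf²=0.263348
  +D: nom +39.500 → Σnom=1.920; wc +0.090/-0.370 → slack +0.998/-1.154; half-tol=0.230, Σhalf²=0.316248
  -E: nom -26.600 → Σnom=-24.680; wc +0.363/-0.103 → slack +1.361/-1.257; half-tol=0.233, Σhalf²=0.370537
  +F: nom +48.720 → Σnom=24.040; wc +0.262/-0.232 → slack +1.623/-1.489; half-tol=0.247, Σhalf²=0.431546
  -G: nom -40.700 → Σnom=-16.660; wc +0.448/-0.140 → slack +2.071/-1.629; half-tol=0.294, Σhalf²=0.517982
  -H: nom -29.350 → Σnom=-46.010; wc +0.080/-0.013 → slack +2.151/-1.642; half-tol=0.046, Σhalf²=0.520144
  -I: nom -23.300 → Σnom=-69.310; wc +0.120/-0.120 → slack +2.271/-1.762; half-tol=0.120, Σhalf²=0.534544
Nominal = -69.310. Worst-case = [-69.310 - 1.762, -69.310 + 2.271] = [-71.072, -67.039]. RSS = √0.534544 = 0.731.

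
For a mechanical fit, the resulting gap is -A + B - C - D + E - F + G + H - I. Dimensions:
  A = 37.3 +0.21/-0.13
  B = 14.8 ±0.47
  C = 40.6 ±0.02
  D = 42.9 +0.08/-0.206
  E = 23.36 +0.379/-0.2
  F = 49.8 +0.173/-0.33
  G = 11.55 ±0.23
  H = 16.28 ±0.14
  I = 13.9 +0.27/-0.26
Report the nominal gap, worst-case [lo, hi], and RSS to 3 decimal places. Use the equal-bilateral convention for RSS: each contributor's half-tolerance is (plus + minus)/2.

Stack each dimension's contribution:
  -A: nom -37.300 → Σnom=-37.300; wc +0.130/-0.210 → slack +0.130/-0.210; half-tol=0.170, Σhalf²=0.028900
  +B: nom +14.800 → Σnom=-22.500; wc +0.470/-0.470 → slack +0.600/-0.680; half-tol=0.470, Σhalf²=0.249800
  -C: nom -40.600 → Σnom=-63.100; wc +0.020/-0.020 → slack +0.620/-0.700; half-tol=0.020, Σhalf²=0.250200
  -D: nom -42.900 → Σnom=-106.000; wc +0.206/-0.080 → slack +0.826/-0.780; half-tol=0.143, Σhalf²=0.270649
  +E: nom +23.360 → Σnom=-82.640; wc +0.379/-0.200 → slack +1.205/-0.980; half-tol=0.289, Σhalf²=0.354459
  -F: nom -49.800 → Σnom=-132.440; wc +0.330/-0.173 → slack +1.535/-1.153; half-tol=0.252, Σhalf²=0.417711
  +G: nom +11.550 → Σnom=-120.890; wc +0.230/-0.230 → slack +1.765/-1.383; half-tol=0.230, Σhalf²=0.470611
  +H: nom +16.280 → Σnom=-104.610; wc +0.140/-0.140 → slack +1.905/-1.523; half-tol=0.140, Σhalf²=0.490211
  -I: nom -13.900 → Σnom=-118.510; wc +0.260/-0.270 → slack +2.165/-1.793; half-tol=0.265, Σhalf²=0.560437
Nominal = -118.510. Worst-case = [-118.510 - 1.793, -118.510 + 2.165] = [-120.303, -116.345]. RSS = √0.560437 = 0.749.

nominal=-118.510 wc=[-120.303,-116.345] rss=0.749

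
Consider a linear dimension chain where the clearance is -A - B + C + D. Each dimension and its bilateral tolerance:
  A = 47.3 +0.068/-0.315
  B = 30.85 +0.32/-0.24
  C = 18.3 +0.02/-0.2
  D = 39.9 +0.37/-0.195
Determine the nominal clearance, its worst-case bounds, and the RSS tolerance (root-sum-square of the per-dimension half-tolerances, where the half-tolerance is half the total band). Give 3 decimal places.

Stack each dimension's contribution:
  -A: nom -47.300 → Σnom=-47.300; wc +0.315/-0.068 → slack +0.315/-0.068; half-tol=0.192, Σhalf²=0.036672
  -B: nom -30.850 → Σnom=-78.150; wc +0.240/-0.320 → slack +0.555/-0.388; half-tol=0.280, Σhalf²=0.115072
  +C: nom +18.300 → Σnom=-59.850; wc +0.020/-0.200 → slack +0.575/-0.588; half-tol=0.110, Σhalf²=0.127172
  +D: nom +39.900 → Σnom=-19.950; wc +0.370/-0.195 → slack +0.945/-0.783; half-tol=0.282, Σhalf²=0.206979
Nominal = -19.950. Worst-case = [-19.950 - 0.783, -19.950 + 0.945] = [-20.733, -19.005]. RSS = √0.206979 = 0.455.

nominal=-19.950 wc=[-20.733,-19.005] rss=0.455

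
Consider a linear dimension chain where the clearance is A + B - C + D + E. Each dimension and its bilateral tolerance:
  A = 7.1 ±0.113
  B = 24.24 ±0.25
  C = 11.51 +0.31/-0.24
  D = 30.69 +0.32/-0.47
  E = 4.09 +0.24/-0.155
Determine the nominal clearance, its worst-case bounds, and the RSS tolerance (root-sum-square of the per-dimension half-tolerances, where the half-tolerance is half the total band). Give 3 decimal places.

nominal=54.610 wc=[53.312,55.773] rss=0.588

Stack each dimension's contribution:
  +A: nom +7.100 → Σnom=7.100; wc +0.113/-0.113 → slack +0.113/-0.113; half-tol=0.113, Σhalf²=0.012769
  +B: nom +24.240 → Σnom=31.340; wc +0.250/-0.250 → slack +0.363/-0.363; half-tol=0.250, Σhalf²=0.075269
  -C: nom -11.510 → Σnom=19.830; wc +0.240/-0.310 → slack +0.603/-0.673; half-tol=0.275, Σhalf²=0.150894
  +D: nom +30.690 → Σnom=50.520; wc +0.320/-0.470 → slack +0.923/-1.143; half-tol=0.395, Σhalf²=0.306919
  +E: nom +4.090 → Σnom=54.610; wc +0.240/-0.155 → slack +1.163/-1.298; half-tol=0.198, Σhalf²=0.345925
Nominal = 54.610. Worst-case = [54.610 - 1.298, 54.610 + 1.163] = [53.312, 55.773]. RSS = √0.345925 = 0.588.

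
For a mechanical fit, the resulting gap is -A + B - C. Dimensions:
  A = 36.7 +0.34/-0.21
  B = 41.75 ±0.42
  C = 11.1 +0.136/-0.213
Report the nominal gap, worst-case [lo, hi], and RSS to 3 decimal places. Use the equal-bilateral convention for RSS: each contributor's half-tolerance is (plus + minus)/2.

Stack each dimension's contribution:
  -A: nom -36.700 → Σnom=-36.700; wc +0.210/-0.340 → slack +0.210/-0.340; half-tol=0.275, Σhalf²=0.075625
  +B: nom +41.750 → Σnom=5.050; wc +0.420/-0.420 → slack +0.630/-0.760; half-tol=0.420, Σhalf²=0.252025
  -C: nom -11.100 → Σnom=-6.050; wc +0.213/-0.136 → slack +0.843/-0.896; half-tol=0.174, Σhalf²=0.282475
Nominal = -6.050. Worst-case = [-6.050 - 0.896, -6.050 + 0.843] = [-6.946, -5.207]. RSS = √0.282475 = 0.531.

nominal=-6.050 wc=[-6.946,-5.207] rss=0.531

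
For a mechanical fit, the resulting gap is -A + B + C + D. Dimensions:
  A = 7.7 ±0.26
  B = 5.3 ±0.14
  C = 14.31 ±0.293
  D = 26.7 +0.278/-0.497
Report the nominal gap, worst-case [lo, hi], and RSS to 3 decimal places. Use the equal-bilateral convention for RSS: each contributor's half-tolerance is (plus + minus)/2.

nominal=38.610 wc=[37.420,39.581] rss=0.569

Stack each dimension's contribution:
  -A: nom -7.700 → Σnom=-7.700; wc +0.260/-0.260 → slack +0.260/-0.260; half-tol=0.260, Σhalf²=0.067600
  +B: nom +5.300 → Σnom=-2.400; wc +0.140/-0.140 → slack +0.400/-0.400; half-tol=0.140, Σhalf²=0.087200
  +C: nom +14.310 → Σnom=11.910; wc +0.293/-0.293 → slack +0.693/-0.693; half-tol=0.293, Σhalf²=0.173049
  +D: nom +26.700 → Σnom=38.610; wc +0.278/-0.497 → slack +0.971/-1.190; half-tol=0.388, Σhalf²=0.323205
Nominal = 38.610. Worst-case = [38.610 - 1.190, 38.610 + 0.971] = [37.420, 39.581]. RSS = √0.323205 = 0.569.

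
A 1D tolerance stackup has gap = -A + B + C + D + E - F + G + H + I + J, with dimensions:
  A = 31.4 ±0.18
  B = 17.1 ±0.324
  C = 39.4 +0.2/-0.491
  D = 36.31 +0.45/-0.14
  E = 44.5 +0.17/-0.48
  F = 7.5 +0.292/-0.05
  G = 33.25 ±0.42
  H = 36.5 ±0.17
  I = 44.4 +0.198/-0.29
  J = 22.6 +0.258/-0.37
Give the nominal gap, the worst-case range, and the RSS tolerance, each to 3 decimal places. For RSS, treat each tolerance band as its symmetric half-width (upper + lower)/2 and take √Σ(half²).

Stack each dimension's contribution:
  -A: nom -31.400 → Σnom=-31.400; wc +0.180/-0.180 → slack +0.180/-0.180; half-tol=0.180, Σhalf²=0.032400
  +B: nom +17.100 → Σnom=-14.300; wc +0.324/-0.324 → slack +0.504/-0.504; half-tol=0.324, Σhalf²=0.137376
  +C: nom +39.400 → Σnom=25.100; wc +0.200/-0.491 → slack +0.704/-0.995; half-tol=0.346, Σhalf²=0.256746
  +D: nom +36.310 → Σnom=61.410; wc +0.450/-0.140 → slack +1.154/-1.135; half-tol=0.295, Σhalf²=0.343771
  +E: nom +44.500 → Σnom=105.910; wc +0.170/-0.480 → slack +1.324/-1.615; half-tol=0.325, Σhalf²=0.449396
  -F: nom -7.500 → Σnom=98.410; wc +0.050/-0.292 → slack +1.374/-1.907; half-tol=0.171, Σhalf²=0.478637
  +G: nom +33.250 → Σnom=131.660; wc +0.420/-0.420 → slack +1.794/-2.327; half-tol=0.420, Σhalf²=0.655037
  +H: nom +36.500 → Σnom=168.160; wc +0.170/-0.170 → slack +1.964/-2.497; half-tol=0.170, Σhalf²=0.683937
  +I: nom +44.400 → Σnom=212.560; wc +0.198/-0.290 → slack +2.162/-2.787; half-tol=0.244, Σhalf²=0.743473
  +J: nom +22.600 → Σnom=235.160; wc +0.258/-0.370 → slack +2.420/-3.157; half-tol=0.314, Σhalf²=0.842069
Nominal = 235.160. Worst-case = [235.160 - 3.157, 235.160 + 2.420] = [232.003, 237.580]. RSS = √0.842069 = 0.918.

nominal=235.160 wc=[232.003,237.580] rss=0.918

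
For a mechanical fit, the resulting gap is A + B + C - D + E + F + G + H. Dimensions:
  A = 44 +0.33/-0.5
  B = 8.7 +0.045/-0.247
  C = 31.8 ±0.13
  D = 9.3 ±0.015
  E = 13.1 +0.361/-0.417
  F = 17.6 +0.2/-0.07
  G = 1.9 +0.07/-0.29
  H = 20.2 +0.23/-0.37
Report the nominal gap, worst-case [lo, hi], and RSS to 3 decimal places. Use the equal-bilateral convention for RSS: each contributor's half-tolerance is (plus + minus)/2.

Stack each dimension's contribution:
  +A: nom +44.000 → Σnom=44.000; wc +0.330/-0.500 → slack +0.330/-0.500; half-tol=0.415, Σhalf²=0.172225
  +B: nom +8.700 → Σnom=52.700; wc +0.045/-0.247 → slack +0.375/-0.747; half-tol=0.146, Σhalf²=0.193541
  +C: nom +31.800 → Σnom=84.500; wc +0.130/-0.130 → slack +0.505/-0.877; half-tol=0.130, Σhalf²=0.210441
  -D: nom -9.300 → Σnom=75.200; wc +0.015/-0.015 → slack +0.520/-0.892; half-tol=0.015, Σhalf²=0.210666
  +E: nom +13.100 → Σnom=88.300; wc +0.361/-0.417 → slack +0.881/-1.309; half-tol=0.389, Σhalf²=0.361987
  +F: nom +17.600 → Σnom=105.900; wc +0.200/-0.070 → slack +1.081/-1.379; half-tol=0.135, Σhalf²=0.380212
  +G: nom +1.900 → Σnom=107.800; wc +0.070/-0.290 → slack +1.151/-1.669; half-tol=0.180, Σhalf²=0.412612
  +H: nom +20.200 → Σnom=128.000; wc +0.230/-0.370 → slack +1.381/-2.039; half-tol=0.300, Σhalf²=0.502612
Nominal = 128.000. Worst-case = [128.000 - 2.039, 128.000 + 1.381] = [125.961, 129.381]. RSS = √0.502612 = 0.709.

nominal=128.000 wc=[125.961,129.381] rss=0.709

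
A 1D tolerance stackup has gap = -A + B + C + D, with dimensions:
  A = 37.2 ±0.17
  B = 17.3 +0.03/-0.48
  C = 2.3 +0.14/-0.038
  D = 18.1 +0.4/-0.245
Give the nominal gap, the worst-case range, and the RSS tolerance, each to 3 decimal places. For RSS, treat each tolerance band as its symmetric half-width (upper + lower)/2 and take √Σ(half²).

nominal=0.500 wc=[-0.433,1.240] rss=0.454

Stack each dimension's contribution:
  -A: nom -37.200 → Σnom=-37.200; wc +0.170/-0.170 → slack +0.170/-0.170; half-tol=0.170, Σhalf²=0.028900
  +B: nom +17.300 → Σnom=-19.900; wc +0.030/-0.480 → slack +0.200/-0.650; half-tol=0.255, Σhalf²=0.093925
  +C: nom +2.300 → Σnom=-17.600; wc +0.140/-0.038 → slack +0.340/-0.688; half-tol=0.089, Σhalf²=0.101846
  +D: nom +18.100 → Σnom=0.500; wc +0.400/-0.245 → slack +0.740/-0.933; half-tol=0.323, Σhalf²=0.205852
Nominal = 0.500. Worst-case = [0.500 - 0.933, 0.500 + 0.740] = [-0.433, 1.240]. RSS = √0.205852 = 0.454.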